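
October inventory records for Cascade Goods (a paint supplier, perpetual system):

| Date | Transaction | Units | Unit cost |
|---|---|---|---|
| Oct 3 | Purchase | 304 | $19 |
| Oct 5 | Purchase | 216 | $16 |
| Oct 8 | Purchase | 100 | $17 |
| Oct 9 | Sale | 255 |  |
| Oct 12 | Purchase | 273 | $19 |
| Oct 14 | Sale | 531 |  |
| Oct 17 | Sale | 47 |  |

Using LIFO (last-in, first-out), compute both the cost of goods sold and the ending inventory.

Oct 9, 255 sold [LIFO — newest first]: 100 @ $17 + 155 @ $16 = $4,180
Oct 14, 531 sold [LIFO — newest first]: 273 @ $19 + 61 @ $16 + 197 @ $19 = $9,906
Oct 17, 47 sold [LIFO — newest first]: 47 @ $19 = $893
Total COGS = $4,180 + $9,906 + $893 = $14,979
Ending inventory: 60 @ $19 = $1,140
Check: goods available $16,119 = COGS $14,979 + ending $1,140

COGS = $14,979; ending inventory = $1,140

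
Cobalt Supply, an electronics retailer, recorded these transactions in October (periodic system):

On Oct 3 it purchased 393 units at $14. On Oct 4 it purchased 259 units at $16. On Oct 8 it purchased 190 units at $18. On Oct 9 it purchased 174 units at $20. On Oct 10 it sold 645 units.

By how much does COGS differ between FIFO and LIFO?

FIFO COGS: 393 @ $14 + 252 @ $16 = $9,534
LIFO COGS: 174 @ $20 + 190 @ $18 + 259 @ $16 + 22 @ $14 = $11,352
Difference = |$9,534 − $11,352| = $1,818

$1,818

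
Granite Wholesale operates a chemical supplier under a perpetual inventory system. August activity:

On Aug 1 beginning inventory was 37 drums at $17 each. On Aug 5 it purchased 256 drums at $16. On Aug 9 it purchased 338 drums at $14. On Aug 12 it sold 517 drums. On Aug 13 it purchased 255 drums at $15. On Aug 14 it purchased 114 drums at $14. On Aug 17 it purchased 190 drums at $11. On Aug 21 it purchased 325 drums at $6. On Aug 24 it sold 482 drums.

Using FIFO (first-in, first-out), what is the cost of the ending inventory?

Ending inventory = $4,054

Aug 12, 517 sold [FIFO — oldest first]: 37 @ $17 + 256 @ $16 + 224 @ $14 = $7,861
Aug 24, 482 sold [FIFO — oldest first]: 114 @ $14 + 255 @ $15 + 113 @ $14 = $7,003
Total COGS = $7,861 + $7,003 = $14,864
Ending inventory: 1 @ $14 + 190 @ $11 + 325 @ $6 = $4,054
Check: goods available $18,918 = COGS $14,864 + ending $4,054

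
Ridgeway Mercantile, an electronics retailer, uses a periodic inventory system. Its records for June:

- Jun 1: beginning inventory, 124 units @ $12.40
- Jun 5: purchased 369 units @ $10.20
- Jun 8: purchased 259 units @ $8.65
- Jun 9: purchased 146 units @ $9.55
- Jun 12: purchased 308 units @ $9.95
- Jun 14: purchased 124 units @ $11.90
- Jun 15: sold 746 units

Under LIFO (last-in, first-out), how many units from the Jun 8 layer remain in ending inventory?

91

Jun 15, 746 sold [LIFO — newest first]: 124 @ $11.90 + 308 @ $9.95 + 146 @ $9.55 + 168 @ $8.65 = $7,387.70
Ending inventory: 124 @ $12.40 + 369 @ $10.20 + 91 @ $8.65 = $6,088.55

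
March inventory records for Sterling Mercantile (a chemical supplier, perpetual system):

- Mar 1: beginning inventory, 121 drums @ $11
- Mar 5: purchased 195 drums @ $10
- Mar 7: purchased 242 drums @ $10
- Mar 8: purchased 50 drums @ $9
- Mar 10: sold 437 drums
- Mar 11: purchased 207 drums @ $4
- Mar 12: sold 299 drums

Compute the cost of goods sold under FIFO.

COGS = $6,663

Mar 10, 437 sold [FIFO — oldest first]: 121 @ $11 + 195 @ $10 + 121 @ $10 = $4,491
Mar 12, 299 sold [FIFO — oldest first]: 121 @ $10 + 50 @ $9 + 128 @ $4 = $2,172
Total COGS = $4,491 + $2,172 = $6,663
Ending inventory: 79 @ $4 = $316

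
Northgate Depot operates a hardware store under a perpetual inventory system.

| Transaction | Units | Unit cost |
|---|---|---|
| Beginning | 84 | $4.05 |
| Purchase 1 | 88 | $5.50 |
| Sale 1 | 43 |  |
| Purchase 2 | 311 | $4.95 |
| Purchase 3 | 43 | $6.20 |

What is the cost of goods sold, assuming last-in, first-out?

COGS = $236.50

Sale 1 (43) [LIFO — newest first]: 43 @ $5.50 = $236.50
Ending inventory: 84 @ $4.05 + 45 @ $5.50 + 311 @ $4.95 + 43 @ $6.20 = $2,393.75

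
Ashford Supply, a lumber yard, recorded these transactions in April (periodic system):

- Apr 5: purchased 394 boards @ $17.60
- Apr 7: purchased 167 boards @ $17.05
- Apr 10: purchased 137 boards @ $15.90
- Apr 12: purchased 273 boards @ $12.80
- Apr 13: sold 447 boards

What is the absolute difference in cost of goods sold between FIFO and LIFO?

$1,534.50

FIFO COGS: 394 @ $17.60 + 53 @ $17.05 = $7,838.05
LIFO COGS: 273 @ $12.80 + 137 @ $15.90 + 37 @ $17.05 = $6,303.55
Difference = |$7,838.05 − $6,303.55| = $1,534.50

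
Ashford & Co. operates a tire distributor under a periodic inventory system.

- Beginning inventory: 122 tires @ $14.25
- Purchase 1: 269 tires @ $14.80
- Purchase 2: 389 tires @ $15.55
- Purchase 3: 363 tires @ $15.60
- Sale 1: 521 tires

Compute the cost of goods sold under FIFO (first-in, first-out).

Sale 1 (521) [FIFO — oldest first]: 122 @ $14.25 + 269 @ $14.80 + 130 @ $15.55 = $7,741.20
Ending inventory: 259 @ $15.55 + 363 @ $15.60 = $9,690.25

COGS = $7,741.20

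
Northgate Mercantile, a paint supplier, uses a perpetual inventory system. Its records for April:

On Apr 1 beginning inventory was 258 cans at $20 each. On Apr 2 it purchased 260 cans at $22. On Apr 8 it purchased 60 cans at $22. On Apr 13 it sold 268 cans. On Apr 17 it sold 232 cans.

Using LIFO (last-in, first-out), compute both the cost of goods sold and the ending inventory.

Apr 13, 268 sold [LIFO — newest first]: 60 @ $22 + 208 @ $22 = $5,896
Apr 17, 232 sold [LIFO — newest first]: 52 @ $22 + 180 @ $20 = $4,744
Total COGS = $5,896 + $4,744 = $10,640
Ending inventory: 78 @ $20 = $1,560
Check: goods available $12,200 = COGS $10,640 + ending $1,560

COGS = $10,640; ending inventory = $1,560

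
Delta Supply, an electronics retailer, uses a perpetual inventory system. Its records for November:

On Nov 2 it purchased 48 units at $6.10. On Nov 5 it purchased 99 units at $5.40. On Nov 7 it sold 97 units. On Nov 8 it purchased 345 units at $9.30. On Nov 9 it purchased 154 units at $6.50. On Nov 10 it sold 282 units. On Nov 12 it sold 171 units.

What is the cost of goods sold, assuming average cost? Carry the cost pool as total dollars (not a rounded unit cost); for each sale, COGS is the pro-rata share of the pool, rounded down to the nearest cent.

After Nov 2: 48 on hand, pool $292.80 (≈ $6.1000 each)
After Nov 5: 147 on hand, pool $827.40 (≈ $5.6286 each)
Nov 7, sell 97: 97/147 × $827.40 → $545.97
After Nov 8: 395 on hand, pool $3,489.93 (≈ $8.8353 each)
After Nov 9: 549 on hand, pool $4,490.93 (≈ $8.1802 each)
Nov 10, sell 282: 282/549 × $4,490.93 → $2,306.81
Nov 12, sell 171: 171/267 × $2,184.12 → $1,398.81
Total COGS = $545.97 + $2,306.81 + $1,398.81 = $4,251.59
Ending inventory (cost pool remaining) = $785.31

COGS = $4,251.59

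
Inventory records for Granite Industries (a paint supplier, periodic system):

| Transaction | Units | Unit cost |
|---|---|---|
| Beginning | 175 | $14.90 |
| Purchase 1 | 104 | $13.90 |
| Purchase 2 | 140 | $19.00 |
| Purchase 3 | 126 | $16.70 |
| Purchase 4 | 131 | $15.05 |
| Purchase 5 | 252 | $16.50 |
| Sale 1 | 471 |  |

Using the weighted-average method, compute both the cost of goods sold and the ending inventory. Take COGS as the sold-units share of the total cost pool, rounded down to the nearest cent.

COGS = $7,586.17; ending inventory = $7,360.68

Sale 1, sell 471: 471/928 × $14,946.85 → $7,586.17
Ending inventory (cost pool remaining) = $7,360.68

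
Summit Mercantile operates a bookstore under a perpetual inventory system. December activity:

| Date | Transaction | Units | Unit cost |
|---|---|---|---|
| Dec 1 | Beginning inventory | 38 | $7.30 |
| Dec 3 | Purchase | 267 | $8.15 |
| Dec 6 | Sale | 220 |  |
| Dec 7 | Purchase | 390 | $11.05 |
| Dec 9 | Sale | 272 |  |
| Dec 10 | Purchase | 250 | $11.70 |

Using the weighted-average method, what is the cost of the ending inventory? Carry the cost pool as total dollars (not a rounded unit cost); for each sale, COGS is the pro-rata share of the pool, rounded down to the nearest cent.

After Dec 1: 38 on hand, pool $277.40 (≈ $7.3000 each)
After Dec 3: 305 on hand, pool $2,453.45 (≈ $8.0441 each)
Dec 6, sell 220: 220/305 × $2,453.45 → $1,769.70
After Dec 7: 475 on hand, pool $4,993.25 (≈ $10.5121 each)
Dec 9, sell 272: 272/475 × $4,993.25 → $2,859.29
After Dec 10: 453 on hand, pool $5,058.96 (≈ $11.1677 each)
Total COGS = $1,769.70 + $2,859.29 = $4,628.99
Ending inventory (cost pool remaining) = $5,058.96

Ending inventory = $5,058.96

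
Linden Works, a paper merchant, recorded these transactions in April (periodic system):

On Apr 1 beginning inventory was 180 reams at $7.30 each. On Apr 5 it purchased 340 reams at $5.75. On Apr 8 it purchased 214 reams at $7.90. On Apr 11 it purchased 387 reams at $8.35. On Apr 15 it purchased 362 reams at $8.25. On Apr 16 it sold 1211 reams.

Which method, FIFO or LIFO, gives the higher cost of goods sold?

LIFO

FIFO COGS: 180 @ $7.30 + 340 @ $5.75 + 214 @ $7.90 + 387 @ $8.35 + 90 @ $8.25 = $8,933.55
LIFO COGS: 362 @ $8.25 + 387 @ $8.35 + 214 @ $7.90 + 248 @ $5.75 = $9,334.55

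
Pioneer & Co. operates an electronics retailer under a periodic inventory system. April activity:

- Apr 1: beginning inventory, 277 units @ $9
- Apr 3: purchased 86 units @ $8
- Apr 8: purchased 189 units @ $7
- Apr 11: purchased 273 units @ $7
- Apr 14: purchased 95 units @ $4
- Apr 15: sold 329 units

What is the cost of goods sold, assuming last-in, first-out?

Apr 15, 329 sold [LIFO — newest first]: 95 @ $4 + 234 @ $7 = $2,018
Ending inventory: 277 @ $9 + 86 @ $8 + 189 @ $7 + 39 @ $7 = $4,777
Check: goods available $6,795 = COGS $2,018 + ending $4,777

COGS = $2,018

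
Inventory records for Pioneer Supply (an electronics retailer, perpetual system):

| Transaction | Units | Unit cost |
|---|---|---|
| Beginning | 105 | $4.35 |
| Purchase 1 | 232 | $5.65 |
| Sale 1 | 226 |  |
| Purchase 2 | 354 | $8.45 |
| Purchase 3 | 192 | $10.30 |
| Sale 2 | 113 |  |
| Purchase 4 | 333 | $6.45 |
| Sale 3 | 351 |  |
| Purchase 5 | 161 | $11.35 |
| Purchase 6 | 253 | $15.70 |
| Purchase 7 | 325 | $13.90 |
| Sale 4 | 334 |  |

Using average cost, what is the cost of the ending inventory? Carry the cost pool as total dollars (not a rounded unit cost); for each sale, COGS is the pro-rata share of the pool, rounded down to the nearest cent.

Ending inventory = $10,569.94

After Beginning: 105 on hand, pool $456.75 (≈ $4.3500 each)
After Purchase 1: 337 on hand, pool $1,767.55 (≈ $5.2450 each)
Sale 1, sell 226: 226/337 × $1,767.55 → $1,185.35
After Purchase 2: 465 on hand, pool $3,573.50 (≈ $7.6849 each)
After Purchase 3: 657 on hand, pool $5,551.10 (≈ $8.4492 each)
Sale 2, sell 113: 113/657 × $5,551.10 → $954.75
After Purchase 4: 877 on hand, pool $6,744.20 (≈ $7.6901 each)
Sale 3, sell 351: 351/877 × $6,744.20 → $2,699.21
After Purchase 5: 687 on hand, pool $5,872.34 (≈ $8.5478 each)
After Purchase 6: 940 on hand, pool $9,844.44 (≈ $10.4728 each)
After Purchase 7: 1265 on hand, pool $14,361.94 (≈ $11.3533 each)
Sale 4, sell 334: 334/1265 × $14,361.94 → $3,792.00
Total COGS = $1,185.35 + $954.75 + $2,699.21 + $3,792.00 = $8,631.31
Ending inventory (cost pool remaining) = $10,569.94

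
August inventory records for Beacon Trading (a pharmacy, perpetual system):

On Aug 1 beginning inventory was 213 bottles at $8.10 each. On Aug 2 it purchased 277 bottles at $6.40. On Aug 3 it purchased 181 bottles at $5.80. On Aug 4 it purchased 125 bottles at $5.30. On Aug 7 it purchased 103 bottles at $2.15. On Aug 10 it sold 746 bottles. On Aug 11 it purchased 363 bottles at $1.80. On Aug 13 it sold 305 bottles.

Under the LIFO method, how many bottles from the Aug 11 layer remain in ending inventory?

58

Aug 10, 746 sold [LIFO — newest first]: 103 @ $2.15 + 125 @ $5.30 + 181 @ $5.80 + 277 @ $6.40 + 60 @ $8.10 = $4,192.55
Aug 13, 305 sold [LIFO — newest first]: 305 @ $1.80 = $549.00
Total COGS = $4,192.55 + $549.00 = $4,741.55
Ending inventory: 153 @ $8.10 + 58 @ $1.80 = $1,343.70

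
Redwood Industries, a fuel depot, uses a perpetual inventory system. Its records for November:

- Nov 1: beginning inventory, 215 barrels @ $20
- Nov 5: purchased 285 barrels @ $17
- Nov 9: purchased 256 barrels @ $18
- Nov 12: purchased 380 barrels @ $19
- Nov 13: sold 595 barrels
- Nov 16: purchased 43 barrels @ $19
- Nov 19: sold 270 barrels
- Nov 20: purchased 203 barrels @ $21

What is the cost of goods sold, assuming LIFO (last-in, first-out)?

COGS = $15,807

Nov 13, 595 sold [LIFO — newest first]: 380 @ $19 + 215 @ $18 = $11,090
Nov 19, 270 sold [LIFO — newest first]: 43 @ $19 + 41 @ $18 + 186 @ $17 = $4,717
Total COGS = $11,090 + $4,717 = $15,807
Ending inventory: 215 @ $20 + 99 @ $17 + 203 @ $21 = $10,246
Check: goods available $26,053 = COGS $15,807 + ending $10,246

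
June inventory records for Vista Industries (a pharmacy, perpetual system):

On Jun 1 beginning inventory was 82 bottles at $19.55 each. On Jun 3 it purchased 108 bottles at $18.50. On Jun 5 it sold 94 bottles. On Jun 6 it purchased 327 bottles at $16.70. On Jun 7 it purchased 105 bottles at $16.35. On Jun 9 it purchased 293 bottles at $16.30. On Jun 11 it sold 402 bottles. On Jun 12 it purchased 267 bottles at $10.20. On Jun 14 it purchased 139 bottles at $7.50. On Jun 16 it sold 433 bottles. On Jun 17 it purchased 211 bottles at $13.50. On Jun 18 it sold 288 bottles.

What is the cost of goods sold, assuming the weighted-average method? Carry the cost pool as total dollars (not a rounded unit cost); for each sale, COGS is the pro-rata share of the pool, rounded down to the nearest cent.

After Jun 1: 82 on hand, pool $1,603.10 (≈ $19.5500 each)
After Jun 3: 190 on hand, pool $3,601.10 (≈ $18.9532 each)
Jun 5, sell 94: 94/190 × $3,601.10 → $1,781.59
After Jun 6: 423 on hand, pool $7,280.41 (≈ $17.2114 each)
After Jun 7: 528 on hand, pool $8,997.16 (≈ $17.0401 each)
After Jun 9: 821 on hand, pool $13,773.06 (≈ $16.7760 each)
Jun 11, sell 402: 402/821 × $13,773.06 → $6,743.93
After Jun 12: 686 on hand, pool $9,752.53 (≈ $14.2165 each)
After Jun 14: 825 on hand, pool $10,795.03 (≈ $13.0849 each)
Jun 16, sell 433: 433/825 × $10,795.03 → $5,665.75
After Jun 17: 603 on hand, pool $7,977.78 (≈ $13.2301 each)
Jun 18, sell 288: 288/603 × $7,977.78 → $3,810.28
Total COGS = $1,781.59 + $6,743.93 + $5,665.75 + $3,810.28 = $18,001.55
Ending inventory (cost pool remaining) = $4,167.50

COGS = $18,001.55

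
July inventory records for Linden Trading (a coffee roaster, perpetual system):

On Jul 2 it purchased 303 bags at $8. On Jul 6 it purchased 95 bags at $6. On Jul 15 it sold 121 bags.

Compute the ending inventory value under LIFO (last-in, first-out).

Ending inventory = $2,216

Jul 15, 121 sold [LIFO — newest first]: 95 @ $6 + 26 @ $8 = $778
Ending inventory: 277 @ $8 = $2,216
Check: goods available $2,994 = COGS $778 + ending $2,216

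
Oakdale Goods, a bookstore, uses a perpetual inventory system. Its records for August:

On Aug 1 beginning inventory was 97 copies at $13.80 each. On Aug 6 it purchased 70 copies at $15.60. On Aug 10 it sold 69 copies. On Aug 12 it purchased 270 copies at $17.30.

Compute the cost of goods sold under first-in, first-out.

Aug 10, 69 sold [FIFO — oldest first]: 69 @ $13.80 = $952.20
Ending inventory: 28 @ $13.80 + 70 @ $15.60 + 270 @ $17.30 = $6,149.40

COGS = $952.20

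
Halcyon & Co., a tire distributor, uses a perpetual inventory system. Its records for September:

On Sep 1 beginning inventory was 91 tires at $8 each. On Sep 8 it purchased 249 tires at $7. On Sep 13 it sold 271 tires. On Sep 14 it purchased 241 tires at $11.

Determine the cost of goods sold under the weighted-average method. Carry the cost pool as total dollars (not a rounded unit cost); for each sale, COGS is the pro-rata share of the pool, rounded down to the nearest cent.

After Sep 1: 91 on hand, pool $728.00 (≈ $8.0000 each)
After Sep 8: 340 on hand, pool $2,471.00 (≈ $7.2676 each)
Sep 13, sell 271: 271/340 × $2,471.00 → $1,969.53
After Sep 14: 310 on hand, pool $3,152.47 (≈ $10.1693 each)
Ending inventory (cost pool remaining) = $3,152.47

COGS = $1,969.53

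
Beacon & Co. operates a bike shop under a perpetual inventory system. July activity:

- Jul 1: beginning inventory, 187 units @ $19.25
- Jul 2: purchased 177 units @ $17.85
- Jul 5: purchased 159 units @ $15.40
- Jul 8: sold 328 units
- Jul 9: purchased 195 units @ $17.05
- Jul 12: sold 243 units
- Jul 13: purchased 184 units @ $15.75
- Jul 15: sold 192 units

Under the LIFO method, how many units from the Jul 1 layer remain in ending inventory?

Jul 8, 328 sold [LIFO — newest first]: 159 @ $15.40 + 169 @ $17.85 = $5,465.25
Jul 12, 243 sold [LIFO — newest first]: 195 @ $17.05 + 8 @ $17.85 + 40 @ $19.25 = $4,237.55
Jul 15, 192 sold [LIFO — newest first]: 184 @ $15.75 + 8 @ $19.25 = $3,052.00
Total COGS = $5,465.25 + $4,237.55 + $3,052.00 = $12,754.80
Ending inventory: 139 @ $19.25 = $2,675.75

139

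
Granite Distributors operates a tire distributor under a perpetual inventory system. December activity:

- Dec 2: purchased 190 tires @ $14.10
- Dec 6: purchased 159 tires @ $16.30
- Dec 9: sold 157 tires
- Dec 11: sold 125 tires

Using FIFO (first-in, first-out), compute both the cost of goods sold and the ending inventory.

Dec 9, 157 sold [FIFO — oldest first]: 157 @ $14.10 = $2,213.70
Dec 11, 125 sold [FIFO — oldest first]: 33 @ $14.10 + 92 @ $16.30 = $1,964.90
Total COGS = $2,213.70 + $1,964.90 = $4,178.60
Ending inventory: 67 @ $16.30 = $1,092.10

COGS = $4,178.60; ending inventory = $1,092.10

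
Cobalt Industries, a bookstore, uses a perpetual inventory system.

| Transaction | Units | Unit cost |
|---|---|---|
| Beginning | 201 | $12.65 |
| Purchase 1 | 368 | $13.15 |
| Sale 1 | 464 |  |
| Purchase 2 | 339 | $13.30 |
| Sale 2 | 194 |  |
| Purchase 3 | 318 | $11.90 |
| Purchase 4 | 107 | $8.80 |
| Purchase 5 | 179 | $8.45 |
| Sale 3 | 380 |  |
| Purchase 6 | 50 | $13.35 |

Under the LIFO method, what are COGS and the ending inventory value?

Sale 1 (464) [LIFO — newest first]: 368 @ $13.15 + 96 @ $12.65 = $6,053.60
Sale 2 (194) [LIFO — newest first]: 194 @ $13.30 = $2,580.20
Sale 3 (380) [LIFO — newest first]: 179 @ $8.45 + 107 @ $8.80 + 94 @ $11.90 = $3,572.75
Total COGS = $6,053.60 + $2,580.20 + $3,572.75 = $12,206.55
Ending inventory: 105 @ $12.65 + 145 @ $13.30 + 224 @ $11.90 + 50 @ $13.35 = $6,589.85

COGS = $12,206.55; ending inventory = $6,589.85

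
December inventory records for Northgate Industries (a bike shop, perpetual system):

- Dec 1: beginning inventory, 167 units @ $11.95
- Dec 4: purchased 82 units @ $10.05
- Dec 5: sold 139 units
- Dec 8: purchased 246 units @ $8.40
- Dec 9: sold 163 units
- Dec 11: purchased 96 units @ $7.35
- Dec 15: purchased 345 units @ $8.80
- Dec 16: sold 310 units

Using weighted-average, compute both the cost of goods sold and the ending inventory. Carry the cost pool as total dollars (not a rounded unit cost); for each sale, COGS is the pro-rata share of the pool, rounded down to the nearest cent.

After Dec 1: 167 on hand, pool $1,995.65 (≈ $11.9500 each)
After Dec 4: 249 on hand, pool $2,819.75 (≈ $11.3243 each)
Dec 5, sell 139: 139/249 × $2,819.75 → $1,574.07
After Dec 8: 356 on hand, pool $3,312.08 (≈ $9.3036 each)
Dec 9, sell 163: 163/356 × $3,312.08 → $1,516.48
After Dec 11: 289 on hand, pool $2,501.20 (≈ $8.6547 each)
After Dec 15: 634 on hand, pool $5,537.20 (≈ $8.7338 each)
Dec 16, sell 310: 310/634 × $5,537.20 → $2,707.46
Total COGS = $1,574.07 + $1,516.48 + $2,707.46 = $5,798.01
Ending inventory (cost pool remaining) = $2,829.74
Check: goods available $8,627.75 = COGS $5,798.01 + ending $2,829.74

COGS = $5,798.01; ending inventory = $2,829.74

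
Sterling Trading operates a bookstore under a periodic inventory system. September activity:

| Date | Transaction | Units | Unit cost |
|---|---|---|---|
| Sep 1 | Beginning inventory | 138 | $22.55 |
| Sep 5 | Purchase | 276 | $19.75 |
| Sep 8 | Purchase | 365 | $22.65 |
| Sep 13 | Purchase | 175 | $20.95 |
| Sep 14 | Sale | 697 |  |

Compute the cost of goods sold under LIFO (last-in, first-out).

Sep 14, 697 sold [LIFO — newest first]: 175 @ $20.95 + 365 @ $22.65 + 157 @ $19.75 = $15,034.25
Ending inventory: 138 @ $22.55 + 119 @ $19.75 = $5,462.15

COGS = $15,034.25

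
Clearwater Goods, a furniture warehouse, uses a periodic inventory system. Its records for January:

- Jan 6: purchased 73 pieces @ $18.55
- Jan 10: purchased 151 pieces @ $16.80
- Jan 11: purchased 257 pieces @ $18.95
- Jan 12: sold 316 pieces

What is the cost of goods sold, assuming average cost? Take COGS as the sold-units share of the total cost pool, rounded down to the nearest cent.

Jan 12, sell 316: 316/481 × $8,761.10 → $5,755.73
Ending inventory (cost pool remaining) = $3,005.37
Check: goods available $8,761.10 = COGS $5,755.73 + ending $3,005.37

COGS = $5,755.73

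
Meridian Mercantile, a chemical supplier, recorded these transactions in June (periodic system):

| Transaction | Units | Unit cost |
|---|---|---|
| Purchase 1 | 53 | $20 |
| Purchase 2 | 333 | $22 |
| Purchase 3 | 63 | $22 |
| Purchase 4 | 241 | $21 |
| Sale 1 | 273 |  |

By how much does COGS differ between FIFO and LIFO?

FIFO COGS: 53 @ $20 + 220 @ $22 = $5,900
LIFO COGS: 241 @ $21 + 32 @ $22 = $5,765
Difference = |$5,900 − $5,765| = $135

$135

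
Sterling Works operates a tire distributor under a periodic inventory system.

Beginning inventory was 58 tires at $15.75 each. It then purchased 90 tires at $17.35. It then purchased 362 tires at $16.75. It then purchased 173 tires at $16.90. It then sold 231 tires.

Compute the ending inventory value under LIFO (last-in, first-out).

Ending inventory = $7,567.00

Sale 1 (231) [LIFO — newest first]: 173 @ $16.90 + 58 @ $16.75 = $3,895.20
Ending inventory: 58 @ $15.75 + 90 @ $17.35 + 304 @ $16.75 = $7,567.00
Check: goods available $11,462.20 = COGS $3,895.20 + ending $7,567.00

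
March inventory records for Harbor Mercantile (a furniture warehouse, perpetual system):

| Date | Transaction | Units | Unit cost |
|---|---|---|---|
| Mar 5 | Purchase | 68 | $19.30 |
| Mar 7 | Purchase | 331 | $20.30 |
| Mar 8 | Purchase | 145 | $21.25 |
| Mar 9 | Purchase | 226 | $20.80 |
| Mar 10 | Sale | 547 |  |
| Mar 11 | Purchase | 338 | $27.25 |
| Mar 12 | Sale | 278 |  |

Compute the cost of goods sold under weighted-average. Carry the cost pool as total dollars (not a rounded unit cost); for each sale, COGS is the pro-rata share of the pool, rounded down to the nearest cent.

After Mar 5: 68 on hand, pool $1,312.40 (≈ $19.3000 each)
After Mar 7: 399 on hand, pool $8,031.70 (≈ $20.1296 each)
After Mar 8: 544 on hand, pool $11,112.95 (≈ $20.4282 each)
After Mar 9: 770 on hand, pool $15,813.75 (≈ $20.5373 each)
Mar 10, sell 547: 547/770 × $15,813.75 → $11,233.92
After Mar 11: 561 on hand, pool $13,790.33 (≈ $24.5817 each)
Mar 12, sell 278: 278/561 × $13,790.33 → $6,833.71
Total COGS = $11,233.92 + $6,833.71 = $18,067.63
Ending inventory (cost pool remaining) = $6,956.62
Check: goods available $25,024.25 = COGS $18,067.63 + ending $6,956.62

COGS = $18,067.63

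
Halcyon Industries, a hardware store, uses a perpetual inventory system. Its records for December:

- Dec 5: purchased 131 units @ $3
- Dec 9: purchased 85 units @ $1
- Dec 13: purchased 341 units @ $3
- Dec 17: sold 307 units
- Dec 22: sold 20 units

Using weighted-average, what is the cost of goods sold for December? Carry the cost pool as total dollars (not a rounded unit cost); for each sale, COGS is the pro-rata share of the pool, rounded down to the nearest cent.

After Dec 5: 131 on hand, pool $393.00 (≈ $3.0000 each)
After Dec 9: 216 on hand, pool $478.00 (≈ $2.2130 each)
After Dec 13: 557 on hand, pool $1,501.00 (≈ $2.6948 each)
Dec 17, sell 307: 307/557 × $1,501.00 → $827.30
Dec 22, sell 20: 20/250 × $673.70 → $53.89
Total COGS = $827.30 + $53.89 = $881.19
Ending inventory (cost pool remaining) = $619.81

COGS = $881.19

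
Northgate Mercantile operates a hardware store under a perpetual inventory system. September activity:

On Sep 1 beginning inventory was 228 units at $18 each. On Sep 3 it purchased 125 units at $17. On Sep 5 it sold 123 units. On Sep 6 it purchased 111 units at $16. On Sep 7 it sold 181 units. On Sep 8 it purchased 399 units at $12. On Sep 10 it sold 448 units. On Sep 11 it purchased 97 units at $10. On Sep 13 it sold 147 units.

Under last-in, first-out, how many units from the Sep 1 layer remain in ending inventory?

61

Sep 5, 123 sold [LIFO — newest first]: 123 @ $17 = $2,091
Sep 7, 181 sold [LIFO — newest first]: 111 @ $16 + 2 @ $17 + 68 @ $18 = $3,034
Sep 10, 448 sold [LIFO — newest first]: 399 @ $12 + 49 @ $18 = $5,670
Sep 13, 147 sold [LIFO — newest first]: 97 @ $10 + 50 @ $18 = $1,870
Total COGS = $2,091 + $3,034 + $5,670 + $1,870 = $12,665
Ending inventory: 61 @ $18 = $1,098
Check: goods available $13,763 = COGS $12,665 + ending $1,098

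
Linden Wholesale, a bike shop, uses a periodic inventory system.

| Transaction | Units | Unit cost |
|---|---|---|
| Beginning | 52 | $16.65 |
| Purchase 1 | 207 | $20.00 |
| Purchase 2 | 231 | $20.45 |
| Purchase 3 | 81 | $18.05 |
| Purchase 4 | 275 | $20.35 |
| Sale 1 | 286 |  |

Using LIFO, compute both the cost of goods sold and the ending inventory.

Sale 1 (286) [LIFO — newest first]: 275 @ $20.35 + 11 @ $18.05 = $5,794.80
Ending inventory: 52 @ $16.65 + 207 @ $20.00 + 231 @ $20.45 + 70 @ $18.05 = $10,993.25

COGS = $5,794.80; ending inventory = $10,993.25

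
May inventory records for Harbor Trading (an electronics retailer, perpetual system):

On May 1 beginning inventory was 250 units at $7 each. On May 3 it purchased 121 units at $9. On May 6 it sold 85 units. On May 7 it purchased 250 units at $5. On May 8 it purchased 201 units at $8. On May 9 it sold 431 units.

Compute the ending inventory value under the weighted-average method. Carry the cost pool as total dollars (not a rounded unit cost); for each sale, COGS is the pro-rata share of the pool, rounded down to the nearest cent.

After May 1: 250 on hand, pool $1,750.00 (≈ $7.0000 each)
After May 3: 371 on hand, pool $2,839.00 (≈ $7.6523 each)
May 6, sell 85: 85/371 × $2,839.00 → $650.44
After May 7: 536 on hand, pool $3,438.56 (≈ $6.4152 each)
After May 8: 737 on hand, pool $5,046.56 (≈ $6.8474 each)
May 9, sell 431: 431/737 × $5,046.56 → $2,951.24
Total COGS = $650.44 + $2,951.24 = $3,601.68
Ending inventory (cost pool remaining) = $2,095.32
Check: goods available $5,697.00 = COGS $3,601.68 + ending $2,095.32

Ending inventory = $2,095.32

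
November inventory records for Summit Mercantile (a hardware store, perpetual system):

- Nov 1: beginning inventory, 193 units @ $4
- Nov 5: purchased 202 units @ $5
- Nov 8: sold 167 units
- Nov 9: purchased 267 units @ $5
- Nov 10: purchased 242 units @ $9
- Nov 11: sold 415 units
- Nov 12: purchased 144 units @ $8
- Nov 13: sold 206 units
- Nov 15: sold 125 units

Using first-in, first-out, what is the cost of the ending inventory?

Ending inventory = $1,080

Nov 8, 167 sold [FIFO — oldest first]: 167 @ $4 = $668
Nov 11, 415 sold [FIFO — oldest first]: 26 @ $4 + 202 @ $5 + 187 @ $5 = $2,049
Nov 13, 206 sold [FIFO — oldest first]: 80 @ $5 + 126 @ $9 = $1,534
Nov 15, 125 sold [FIFO — oldest first]: 116 @ $9 + 9 @ $8 = $1,116
Total COGS = $668 + $2,049 + $1,534 + $1,116 = $5,367
Ending inventory: 135 @ $8 = $1,080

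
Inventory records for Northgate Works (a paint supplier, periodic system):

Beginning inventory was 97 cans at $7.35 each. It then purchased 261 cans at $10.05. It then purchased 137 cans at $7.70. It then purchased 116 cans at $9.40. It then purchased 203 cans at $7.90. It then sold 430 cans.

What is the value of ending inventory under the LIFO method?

Ending inventory = $3,536.20

Sale 1 (430) [LIFO — newest first]: 203 @ $7.90 + 116 @ $9.40 + 111 @ $7.70 = $3,548.80
Ending inventory: 97 @ $7.35 + 261 @ $10.05 + 26 @ $7.70 = $3,536.20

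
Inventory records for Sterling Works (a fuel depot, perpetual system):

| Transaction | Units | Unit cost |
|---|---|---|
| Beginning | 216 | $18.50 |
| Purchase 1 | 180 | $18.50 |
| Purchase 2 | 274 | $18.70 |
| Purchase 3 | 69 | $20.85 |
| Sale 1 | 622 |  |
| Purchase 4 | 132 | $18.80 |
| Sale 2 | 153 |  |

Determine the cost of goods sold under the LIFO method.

COGS = $14,594.05

Sale 1 (622) [LIFO — newest first]: 69 @ $20.85 + 274 @ $18.70 + 180 @ $18.50 + 99 @ $18.50 = $11,723.95
Sale 2 (153) [LIFO — newest first]: 132 @ $18.80 + 21 @ $18.50 = $2,870.10
Total COGS = $11,723.95 + $2,870.10 = $14,594.05
Ending inventory: 96 @ $18.50 = $1,776.00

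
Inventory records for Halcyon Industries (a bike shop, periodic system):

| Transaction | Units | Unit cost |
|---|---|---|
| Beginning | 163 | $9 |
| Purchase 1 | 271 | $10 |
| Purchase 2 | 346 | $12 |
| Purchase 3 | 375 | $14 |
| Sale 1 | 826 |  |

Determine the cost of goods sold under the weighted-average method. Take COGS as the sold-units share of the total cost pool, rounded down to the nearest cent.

Sale 1, sell 826: 826/1155 × $13,579.00 → $9,711.04
Ending inventory (cost pool remaining) = $3,867.96

COGS = $9,711.04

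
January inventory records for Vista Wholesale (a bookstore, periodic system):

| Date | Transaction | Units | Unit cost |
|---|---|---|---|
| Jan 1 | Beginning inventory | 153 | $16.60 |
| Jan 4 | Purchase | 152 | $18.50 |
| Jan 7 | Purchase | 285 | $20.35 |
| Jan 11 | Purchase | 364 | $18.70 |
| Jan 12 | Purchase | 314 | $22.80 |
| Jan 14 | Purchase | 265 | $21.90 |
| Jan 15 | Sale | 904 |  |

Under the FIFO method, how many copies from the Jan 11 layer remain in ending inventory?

50

Jan 15, 904 sold [FIFO — oldest first]: 153 @ $16.60 + 152 @ $18.50 + 285 @ $20.35 + 314 @ $18.70 = $17,023.35
Ending inventory: 50 @ $18.70 + 314 @ $22.80 + 265 @ $21.90 = $13,897.70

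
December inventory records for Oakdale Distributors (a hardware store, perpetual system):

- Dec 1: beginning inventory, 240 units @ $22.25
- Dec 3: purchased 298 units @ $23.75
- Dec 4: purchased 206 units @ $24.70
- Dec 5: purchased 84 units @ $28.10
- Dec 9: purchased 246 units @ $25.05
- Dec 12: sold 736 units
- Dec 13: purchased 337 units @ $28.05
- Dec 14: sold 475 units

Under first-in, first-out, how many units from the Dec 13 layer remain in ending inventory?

Dec 12, 736 sold [FIFO — oldest first]: 240 @ $22.25 + 298 @ $23.75 + 198 @ $24.70 = $17,308.10
Dec 14, 475 sold [FIFO — oldest first]: 8 @ $24.70 + 84 @ $28.10 + 246 @ $25.05 + 137 @ $28.05 = $12,563.15
Total COGS = $17,308.10 + $12,563.15 = $29,871.25
Ending inventory: 200 @ $28.05 = $5,610.00

200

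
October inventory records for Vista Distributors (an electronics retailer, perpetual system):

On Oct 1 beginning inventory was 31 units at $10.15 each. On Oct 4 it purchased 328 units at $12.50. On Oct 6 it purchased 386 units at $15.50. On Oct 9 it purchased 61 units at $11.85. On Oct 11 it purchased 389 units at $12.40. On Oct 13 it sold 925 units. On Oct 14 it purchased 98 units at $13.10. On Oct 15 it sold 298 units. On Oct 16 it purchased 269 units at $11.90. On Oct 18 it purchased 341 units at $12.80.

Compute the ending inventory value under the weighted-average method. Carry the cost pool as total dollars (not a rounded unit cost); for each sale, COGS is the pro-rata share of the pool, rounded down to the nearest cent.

Ending inventory = $8,495.35

After Oct 1: 31 on hand, pool $314.65 (≈ $10.1500 each)
After Oct 4: 359 on hand, pool $4,414.65 (≈ $12.2971 each)
After Oct 6: 745 on hand, pool $10,397.65 (≈ $13.9566 each)
After Oct 9: 806 on hand, pool $11,120.50 (≈ $13.7971 each)
After Oct 11: 1195 on hand, pool $15,944.10 (≈ $13.3423 each)
Oct 13, sell 925: 925/1195 × $15,944.10 → $12,341.66
After Oct 14: 368 on hand, pool $4,886.24 (≈ $13.2778 each)
Oct 15, sell 298: 298/368 × $4,886.24 → $3,956.79
After Oct 16: 339 on hand, pool $4,130.55 (≈ $12.1845 each)
After Oct 18: 680 on hand, pool $8,495.35 (≈ $12.4932 each)
Total COGS = $12,341.66 + $3,956.79 = $16,298.45
Ending inventory (cost pool remaining) = $8,495.35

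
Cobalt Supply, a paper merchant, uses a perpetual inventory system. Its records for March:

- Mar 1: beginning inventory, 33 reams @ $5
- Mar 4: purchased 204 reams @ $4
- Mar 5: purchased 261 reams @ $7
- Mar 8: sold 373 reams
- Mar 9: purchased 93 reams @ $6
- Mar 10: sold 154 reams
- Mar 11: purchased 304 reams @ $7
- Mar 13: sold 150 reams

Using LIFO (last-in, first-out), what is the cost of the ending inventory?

Ending inventory = $1,367

Mar 8, 373 sold [LIFO — newest first]: 261 @ $7 + 112 @ $4 = $2,275
Mar 10, 154 sold [LIFO — newest first]: 93 @ $6 + 61 @ $4 = $802
Mar 13, 150 sold [LIFO — newest first]: 150 @ $7 = $1,050
Total COGS = $2,275 + $802 + $1,050 = $4,127
Ending inventory: 33 @ $5 + 31 @ $4 + 154 @ $7 = $1,367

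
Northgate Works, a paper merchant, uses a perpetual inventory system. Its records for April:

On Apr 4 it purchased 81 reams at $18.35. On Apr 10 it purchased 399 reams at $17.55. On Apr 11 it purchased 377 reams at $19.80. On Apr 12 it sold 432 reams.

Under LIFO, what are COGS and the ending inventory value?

Apr 12, 432 sold [LIFO — newest first]: 377 @ $19.80 + 55 @ $17.55 = $8,429.85
Ending inventory: 81 @ $18.35 + 344 @ $17.55 = $7,523.55

COGS = $8,429.85; ending inventory = $7,523.55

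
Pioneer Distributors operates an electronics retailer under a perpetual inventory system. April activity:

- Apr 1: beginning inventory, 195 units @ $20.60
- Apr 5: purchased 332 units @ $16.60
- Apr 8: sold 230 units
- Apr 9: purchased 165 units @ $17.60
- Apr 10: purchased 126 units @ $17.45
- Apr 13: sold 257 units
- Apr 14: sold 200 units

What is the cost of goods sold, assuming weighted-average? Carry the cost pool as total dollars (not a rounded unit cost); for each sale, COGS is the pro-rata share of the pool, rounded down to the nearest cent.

COGS = $12,297.74

After Apr 1: 195 on hand, pool $4,017.00 (≈ $20.6000 each)
After Apr 5: 527 on hand, pool $9,528.20 (≈ $18.0801 each)
Apr 8, sell 230: 230/527 × $9,528.20 → $4,158.41
After Apr 9: 462 on hand, pool $8,273.79 (≈ $17.9086 each)
After Apr 10: 588 on hand, pool $10,472.49 (≈ $17.8104 each)
Apr 13, sell 257: 257/588 × $10,472.49 → $4,577.26
Apr 14, sell 200: 200/331 × $5,895.23 → $3,562.07
Total COGS = $4,158.41 + $4,577.26 + $3,562.07 = $12,297.74
Ending inventory (cost pool remaining) = $2,333.16
Check: goods available $14,630.90 = COGS $12,297.74 + ending $2,333.16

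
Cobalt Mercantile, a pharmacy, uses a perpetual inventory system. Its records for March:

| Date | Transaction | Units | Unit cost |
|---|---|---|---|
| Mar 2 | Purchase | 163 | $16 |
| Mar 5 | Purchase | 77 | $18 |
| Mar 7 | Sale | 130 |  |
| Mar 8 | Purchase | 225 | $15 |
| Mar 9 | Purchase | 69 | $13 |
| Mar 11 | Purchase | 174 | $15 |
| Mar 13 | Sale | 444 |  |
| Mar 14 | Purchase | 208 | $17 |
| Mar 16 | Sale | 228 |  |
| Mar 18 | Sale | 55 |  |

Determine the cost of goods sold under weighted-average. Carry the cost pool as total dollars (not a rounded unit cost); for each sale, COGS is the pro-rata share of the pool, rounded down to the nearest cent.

After Mar 2: 163 on hand, pool $2,608.00 (≈ $16.0000 each)
After Mar 5: 240 on hand, pool $3,994.00 (≈ $16.6417 each)
Mar 7, sell 130: 130/240 × $3,994.00 → $2,163.41
After Mar 8: 335 on hand, pool $5,205.59 (≈ $15.5391 each)
After Mar 9: 404 on hand, pool $6,102.59 (≈ $15.1054 each)
After Mar 11: 578 on hand, pool $8,712.59 (≈ $15.0737 each)
Mar 13, sell 444: 444/578 × $8,712.59 → $6,692.71
After Mar 14: 342 on hand, pool $5,555.88 (≈ $16.2453 each)
Mar 16, sell 228: 228/342 × $5,555.88 → $3,703.92
Mar 18, sell 55: 55/114 × $1,851.96 → $893.48
Total COGS = $2,163.41 + $6,692.71 + $3,703.92 + $893.48 = $13,453.52
Ending inventory (cost pool remaining) = $958.48

COGS = $13,453.52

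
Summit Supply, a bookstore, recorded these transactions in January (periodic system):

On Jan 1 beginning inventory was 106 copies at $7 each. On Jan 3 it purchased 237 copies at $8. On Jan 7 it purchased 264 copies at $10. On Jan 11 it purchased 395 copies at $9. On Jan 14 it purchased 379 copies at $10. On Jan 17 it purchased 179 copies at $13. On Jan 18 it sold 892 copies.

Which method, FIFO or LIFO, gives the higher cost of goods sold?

LIFO

FIFO COGS: 106 @ $7 + 237 @ $8 + 264 @ $10 + 285 @ $9 = $7,843
LIFO COGS: 179 @ $13 + 379 @ $10 + 334 @ $9 = $9,123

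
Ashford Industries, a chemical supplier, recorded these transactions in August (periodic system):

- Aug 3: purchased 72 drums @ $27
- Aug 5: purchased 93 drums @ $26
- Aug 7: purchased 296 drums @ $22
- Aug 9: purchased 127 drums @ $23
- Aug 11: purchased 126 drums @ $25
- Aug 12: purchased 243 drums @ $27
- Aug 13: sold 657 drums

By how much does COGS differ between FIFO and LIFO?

$654

FIFO COGS: 72 @ $27 + 93 @ $26 + 296 @ $22 + 127 @ $23 + 69 @ $25 = $15,520
LIFO COGS: 243 @ $27 + 126 @ $25 + 127 @ $23 + 161 @ $22 = $16,174
Difference = |$15,520 − $16,174| = $654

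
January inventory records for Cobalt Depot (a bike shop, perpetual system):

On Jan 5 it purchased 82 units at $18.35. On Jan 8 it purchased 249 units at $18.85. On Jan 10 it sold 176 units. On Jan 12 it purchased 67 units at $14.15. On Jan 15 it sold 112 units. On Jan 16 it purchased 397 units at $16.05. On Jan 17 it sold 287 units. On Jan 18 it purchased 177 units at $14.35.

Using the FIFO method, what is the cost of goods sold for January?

Jan 10, 176 sold [FIFO — oldest first]: 82 @ $18.35 + 94 @ $18.85 = $3,276.60
Jan 15, 112 sold [FIFO — oldest first]: 112 @ $18.85 = $2,111.20
Jan 17, 287 sold [FIFO — oldest first]: 43 @ $18.85 + 67 @ $14.15 + 177 @ $16.05 = $4,599.45
Total COGS = $3,276.60 + $2,111.20 + $4,599.45 = $9,987.25
Ending inventory: 220 @ $16.05 + 177 @ $14.35 = $6,070.95

COGS = $9,987.25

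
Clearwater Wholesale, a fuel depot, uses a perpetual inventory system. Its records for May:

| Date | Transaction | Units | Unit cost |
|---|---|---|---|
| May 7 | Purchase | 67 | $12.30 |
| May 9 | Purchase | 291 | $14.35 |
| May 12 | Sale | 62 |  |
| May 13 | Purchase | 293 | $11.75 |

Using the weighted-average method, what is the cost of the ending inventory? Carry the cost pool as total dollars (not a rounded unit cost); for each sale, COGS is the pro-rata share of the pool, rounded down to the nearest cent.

After May 7: 67 on hand, pool $824.10 (≈ $12.3000 each)
After May 9: 358 on hand, pool $4,999.95 (≈ $13.9663 each)
May 12, sell 62: 62/358 × $4,999.95 → $865.91
After May 13: 589 on hand, pool $7,576.79 (≈ $12.8638 each)
Ending inventory (cost pool remaining) = $7,576.79

Ending inventory = $7,576.79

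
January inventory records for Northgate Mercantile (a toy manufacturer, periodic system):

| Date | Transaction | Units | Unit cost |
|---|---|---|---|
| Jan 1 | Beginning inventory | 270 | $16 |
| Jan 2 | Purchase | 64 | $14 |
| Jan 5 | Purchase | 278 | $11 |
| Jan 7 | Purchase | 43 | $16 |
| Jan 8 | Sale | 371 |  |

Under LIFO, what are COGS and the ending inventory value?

Jan 8, 371 sold [LIFO — newest first]: 43 @ $16 + 278 @ $11 + 50 @ $14 = $4,446
Ending inventory: 270 @ $16 + 14 @ $14 = $4,516

COGS = $4,446; ending inventory = $4,516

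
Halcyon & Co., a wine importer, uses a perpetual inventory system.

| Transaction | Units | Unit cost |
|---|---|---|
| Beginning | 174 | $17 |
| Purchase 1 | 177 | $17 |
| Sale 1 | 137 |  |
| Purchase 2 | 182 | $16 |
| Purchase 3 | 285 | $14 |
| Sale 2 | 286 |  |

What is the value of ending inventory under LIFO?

Sale 1 (137) [LIFO — newest first]: 137 @ $17 = $2,329
Sale 2 (286) [LIFO — newest first]: 285 @ $14 + 1 @ $16 = $4,006
Total COGS = $2,329 + $4,006 = $6,335
Ending inventory: 174 @ $17 + 40 @ $17 + 181 @ $16 = $6,534
Check: goods available $12,869 = COGS $6,335 + ending $6,534

Ending inventory = $6,534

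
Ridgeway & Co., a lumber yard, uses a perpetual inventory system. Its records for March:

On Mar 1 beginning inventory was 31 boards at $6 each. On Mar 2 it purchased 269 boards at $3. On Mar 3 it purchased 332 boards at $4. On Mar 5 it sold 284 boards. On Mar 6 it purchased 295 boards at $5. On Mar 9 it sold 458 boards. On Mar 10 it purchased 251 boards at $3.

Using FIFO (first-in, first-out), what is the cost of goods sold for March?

COGS = $2,871

Mar 5, 284 sold [FIFO — oldest first]: 31 @ $6 + 253 @ $3 = $945
Mar 9, 458 sold [FIFO — oldest first]: 16 @ $3 + 332 @ $4 + 110 @ $5 = $1,926
Total COGS = $945 + $1,926 = $2,871
Ending inventory: 185 @ $5 + 251 @ $3 = $1,678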